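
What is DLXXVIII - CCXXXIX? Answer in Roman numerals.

DLXXVIII = 578
CCXXXIX = 239
578 - 239 = 339

CCCXXXIX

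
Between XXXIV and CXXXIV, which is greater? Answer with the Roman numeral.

XXXIV = 34
CXXXIV = 134
134 is larger

CXXXIV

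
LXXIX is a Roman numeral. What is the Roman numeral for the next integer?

LXXIX = 79; next is 80

LXXX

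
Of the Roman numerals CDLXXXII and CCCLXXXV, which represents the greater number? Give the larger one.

CDLXXXII = 482
CCCLXXXV = 385
482 is larger

CDLXXXII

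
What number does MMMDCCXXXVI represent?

MMMDCCXXXVI: M=1000, M=1000, M=1000, D=500, C=100, C=100, X=10, X=10, X=10, V=5, I=1
1000 + 1000 + 1000 + 500 + 100 + 100 + 10 + 10 + 10 + 5 + 1 = 3736

3736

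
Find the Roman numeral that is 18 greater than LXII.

LXII = 62
62 + 18 = 80

LXXX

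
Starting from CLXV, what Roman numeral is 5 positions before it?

CLXV = 165
165 - 5 = 160

CLX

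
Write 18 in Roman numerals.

Convert 18 to Roman numerals:
  18 contains 1×10 (X)
  8 contains 1×5 (V)
  3 contains 3×1 (III)

XVIII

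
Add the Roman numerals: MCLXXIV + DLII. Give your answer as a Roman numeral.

MCLXXIV = 1174
DLII = 552
1174 + 552 = 1726

MDCCXXVI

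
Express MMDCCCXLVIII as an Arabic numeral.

MMDCCCXLVIII: M=1000, M=1000, D=500, C=100, C=100, C=100, XL=40, V=5, I=1, I=1, I=1
1000 + 1000 + 500 + 100 + 100 + 100 + 40 + 5 + 1 + 1 + 1 = 2848

2848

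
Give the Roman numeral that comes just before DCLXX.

DCLXX = 670, so the previous integer is 670 - 1 = 669

DCLXIX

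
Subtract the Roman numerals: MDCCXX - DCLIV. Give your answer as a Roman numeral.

MDCCXX = 1720
DCLIV = 654
1720 - 654 = 1066

MLXVI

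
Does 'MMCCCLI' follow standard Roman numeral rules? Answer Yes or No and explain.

'MMCCCLI': Check the rules: uses only the symbols I, V, X, L, C, D, M; no symbol is repeated more than three times in a row; V, L and D each appear at most once; no smaller symbol precedes a larger one (values never increase from left to right). Value: M (1000) + M (1000) + C (100) + C (100) + C (100) + L (50) + I (1) = 2351. So it is a valid standard Roman numeral.

Yes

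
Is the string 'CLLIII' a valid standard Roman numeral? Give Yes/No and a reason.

'CLLIII': L should not appear more than once

No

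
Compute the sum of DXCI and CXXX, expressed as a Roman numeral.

DXCI = 591
CXXX = 130
591 + 130 = 721

DCCXXI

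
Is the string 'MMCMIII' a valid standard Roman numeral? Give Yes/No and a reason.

'MMCMIII': Check the rules: uses only the symbols I, V, X, L, C, D, M; no symbol is repeated more than three times in a row; V, L and D each appear at most once; the only place a smaller symbol precedes a larger one is the allowed subtractive pair CM, the symbol right after such a pair (if any) is smaller than the pair's first symbol, and otherwise the values never increase from left to right. Value: M (1000) + M (1000) + CM (900) + I (1) + I (1) + I (1) = 2903. So it is a valid standard Roman numeral.

Yes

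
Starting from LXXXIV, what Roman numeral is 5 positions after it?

LXXXIV = 84
84 + 5 = 89

LXXXIX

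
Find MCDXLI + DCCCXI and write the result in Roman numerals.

MCDXLI = 1441
DCCCXI = 811
1441 + 811 = 2252

MMCCLII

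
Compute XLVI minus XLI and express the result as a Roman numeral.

XLVI = 46
XLI = 41
46 - 41 = 5

V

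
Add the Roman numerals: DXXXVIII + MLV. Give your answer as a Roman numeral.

DXXXVIII = 538
MLV = 1055
538 + 1055 = 1593

MDXCIII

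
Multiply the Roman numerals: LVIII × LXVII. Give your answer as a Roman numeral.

LVIII = 58
LXVII = 67
58 × 67 = 3886

MMMDCCCLXXXVI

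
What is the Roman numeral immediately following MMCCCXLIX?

MMCCCXLIX = 2349; next is 2350

MMCCCL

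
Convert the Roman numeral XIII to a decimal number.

XIII: X=10, I=1, I=1, I=1
10 + 1 + 1 + 1 = 13

13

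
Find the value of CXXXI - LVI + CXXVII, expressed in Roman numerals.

CXXXI = 131, LVI = 56, CXXVII = 127
131 - 56 = 75
75 + 127 = 202

CCII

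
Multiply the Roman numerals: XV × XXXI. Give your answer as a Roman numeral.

XV = 15
XXXI = 31
15 × 31 = 465

CDLXV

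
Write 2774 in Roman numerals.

Convert 2774 to Roman numerals:
  2774 contains 2×1000 (MM)
  774 contains 1×500 (D)
  274 contains 2×100 (CC)
  74 contains 1×50 (L)
  24 contains 2×10 (XX)
  4 contains 1×4 (IV)

MMDCCLXXIV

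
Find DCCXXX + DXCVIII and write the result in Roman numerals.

DCCXXX = 730
DXCVIII = 598
730 + 598 = 1328

MCCCXXVIII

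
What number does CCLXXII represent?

CCLXXII: C=100, C=100, L=50, X=10, X=10, I=1, I=1
100 + 100 + 50 + 10 + 10 + 1 + 1 = 272

272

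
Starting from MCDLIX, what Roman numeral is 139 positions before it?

MCDLIX = 1459
1459 - 139 = 1320

MCCCXX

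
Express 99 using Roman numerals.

Convert 99 to Roman numerals:
  99 contains 1×90 (XC)
  9 contains 1×9 (IX)

XCIX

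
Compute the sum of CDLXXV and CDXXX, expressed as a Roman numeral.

CDLXXV = 475
CDXXX = 430
475 + 430 = 905

CMV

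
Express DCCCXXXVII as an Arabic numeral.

DCCCXXXVII: D=500, C=100, C=100, C=100, X=10, X=10, X=10, V=5, I=1, I=1
500 + 100 + 100 + 100 + 10 + 10 + 10 + 5 + 1 + 1 = 837

837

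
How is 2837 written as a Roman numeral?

Convert 2837 to Roman numerals:
  2837 contains 2×1000 (MM)
  837 contains 1×500 (D)
  337 contains 3×100 (CCC)
  37 contains 3×10 (XXX)
  7 contains 1×5 (V)
  2 contains 2×1 (II)

MMDCCCXXXVII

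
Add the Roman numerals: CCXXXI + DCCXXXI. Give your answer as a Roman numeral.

CCXXXI = 231
DCCXXXI = 731
231 + 731 = 962

CMLXII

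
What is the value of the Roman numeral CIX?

CIX: C=100, IX=9
100 + 9 = 109

109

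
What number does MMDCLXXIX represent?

MMDCLXXIX: M=1000, M=1000, D=500, C=100, L=50, X=10, X=10, IX=9
1000 + 1000 + 500 + 100 + 50 + 10 + 10 + 9 = 2679

2679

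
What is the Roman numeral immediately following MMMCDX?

MMMCDX = 3410; next is 3411

MMMCDXI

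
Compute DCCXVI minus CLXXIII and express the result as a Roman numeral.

DCCXVI = 716
CLXXIII = 173
716 - 173 = 543

DXLIII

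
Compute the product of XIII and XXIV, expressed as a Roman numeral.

XIII = 13
XXIV = 24
13 × 24 = 312

CCCXII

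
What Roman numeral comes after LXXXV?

LXXXV = 85, so the next integer is 85 + 1 = 86

LXXXVI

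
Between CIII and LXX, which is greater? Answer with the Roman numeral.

CIII = 103
LXX = 70
103 is larger

CIII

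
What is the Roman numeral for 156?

Convert 156 to Roman numerals:
  156 contains 1×100 (C)
  56 contains 1×50 (L)
  6 contains 1×5 (V)
  1 contains 1×1 (I)

CLVI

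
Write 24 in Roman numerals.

Convert 24 to Roman numerals:
  24 contains 2×10 (XX)
  4 contains 1×4 (IV)

XXIV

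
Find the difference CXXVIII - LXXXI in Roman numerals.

CXXVIII = 128
LXXXI = 81
128 - 81 = 47

XLVII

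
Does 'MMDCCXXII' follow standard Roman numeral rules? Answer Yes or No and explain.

'MMDCCXXII': Check the rules: uses only the symbols I, V, X, L, C, D, M; no symbol is repeated more than three times in a row; V, L and D each appear at most once; no smaller symbol precedes a larger one (values never increase from left to right). Value: M (1000) + M (1000) + D (500) + C (100) + C (100) + X (10) + X (10) + I (1) + I (1) = 2722. So it is a valid standard Roman numeral.

Yes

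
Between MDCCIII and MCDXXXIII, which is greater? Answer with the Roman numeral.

MDCCIII = 1703
MCDXXXIII = 1433
1703 is larger

MDCCIII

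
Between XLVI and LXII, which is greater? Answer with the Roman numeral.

XLVI = 46
LXII = 62
62 is larger

LXII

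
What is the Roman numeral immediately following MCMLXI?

MCMLXI = 1961; next is 1962

MCMLXII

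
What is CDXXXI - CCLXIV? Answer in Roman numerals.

CDXXXI = 431
CCLXIV = 264
431 - 264 = 167

CLXVII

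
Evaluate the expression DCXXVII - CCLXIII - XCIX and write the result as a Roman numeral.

DCXXVII = 627, CCLXIII = 263, XCIX = 99
627 - 263 = 364
364 - 99 = 265

CCLXV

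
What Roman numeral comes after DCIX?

DCIX = 609, so the next integer is 609 + 1 = 610

DCX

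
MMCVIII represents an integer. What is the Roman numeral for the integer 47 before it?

MMCVIII = 2108
2108 - 47 = 2061

MMLXI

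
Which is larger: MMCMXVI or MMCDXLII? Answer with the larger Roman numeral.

MMCMXVI = 2916
MMCDXLII = 2442
2916 is larger

MMCMXVI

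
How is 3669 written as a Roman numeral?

Convert 3669 to Roman numerals:
  3669 contains 3×1000 (MMM)
  669 contains 1×500 (D)
  169 contains 1×100 (C)
  69 contains 1×50 (L)
  19 contains 1×10 (X)
  9 contains 1×9 (IX)

MMMDCLXIX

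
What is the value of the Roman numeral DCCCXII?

DCCCXII: D=500, C=100, C=100, C=100, X=10, I=1, I=1
500 + 100 + 100 + 100 + 10 + 1 + 1 = 812

812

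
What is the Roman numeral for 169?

Convert 169 to Roman numerals:
  169 contains 1×100 (C)
  69 contains 1×50 (L)
  19 contains 1×10 (X)
  9 contains 1×9 (IX)

CLXIX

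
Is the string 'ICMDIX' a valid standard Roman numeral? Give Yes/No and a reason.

'ICMDIX': Invalid subtractive combination: IC

No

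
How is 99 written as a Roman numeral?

Convert 99 to Roman numerals:
  99 contains 1×90 (XC)
  9 contains 1×9 (IX)

XCIX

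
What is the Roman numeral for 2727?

Convert 2727 to Roman numerals:
  2727 contains 2×1000 (MM)
  727 contains 1×500 (D)
  227 contains 2×100 (CC)
  27 contains 2×10 (XX)
  7 contains 1×5 (V)
  2 contains 2×1 (II)

MMDCCXXVII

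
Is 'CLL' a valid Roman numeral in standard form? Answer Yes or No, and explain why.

'CLL': L should not appear more than once

No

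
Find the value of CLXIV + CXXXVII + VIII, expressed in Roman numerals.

CLXIV = 164, CXXXVII = 137, VIII = 8
164 + 137 = 301
301 + 8 = 309

CCCIX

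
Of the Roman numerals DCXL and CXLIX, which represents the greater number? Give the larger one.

DCXL = 640
CXLIX = 149
640 is larger

DCXL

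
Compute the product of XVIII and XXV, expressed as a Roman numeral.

XVIII = 18
XXV = 25
18 × 25 = 450

CDL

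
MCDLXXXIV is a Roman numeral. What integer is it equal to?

MCDLXXXIV: M=1000, CD=400, L=50, X=10, X=10, X=10, IV=4
1000 + 400 + 50 + 10 + 10 + 10 + 4 = 1484

1484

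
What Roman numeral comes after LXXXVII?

LXXXVII = 87, so the next integer is 87 + 1 = 88

LXXXVIII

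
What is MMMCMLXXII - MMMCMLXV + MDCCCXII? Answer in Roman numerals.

MMMCMLXXII = 3972, MMMCMLXV = 3965, MDCCCXII = 1812
3972 - 3965 = 7
7 + 1812 = 1819

MDCCCXIX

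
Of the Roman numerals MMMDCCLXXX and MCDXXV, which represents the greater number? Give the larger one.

MMMDCCLXXX = 3780
MCDXXV = 1425
3780 is larger

MMMDCCLXXX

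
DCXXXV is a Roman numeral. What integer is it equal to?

DCXXXV: D=500, C=100, X=10, X=10, X=10, V=5
500 + 100 + 10 + 10 + 10 + 5 = 635

635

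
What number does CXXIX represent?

CXXIX: C=100, X=10, X=10, IX=9
100 + 10 + 10 + 9 = 129

129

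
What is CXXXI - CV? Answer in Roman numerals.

CXXXI = 131
CV = 105
131 - 105 = 26

XXVI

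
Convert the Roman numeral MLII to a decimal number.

MLII: M=1000, L=50, I=1, I=1
1000 + 50 + 1 + 1 = 1052

1052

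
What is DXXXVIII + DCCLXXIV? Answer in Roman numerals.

DXXXVIII = 538
DCCLXXIV = 774
538 + 774 = 1312

MCCCXII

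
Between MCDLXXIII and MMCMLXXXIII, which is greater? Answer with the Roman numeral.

MCDLXXIII = 1473
MMCMLXXXIII = 2983
2983 is larger

MMCMLXXXIII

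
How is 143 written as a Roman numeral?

Convert 143 to Roman numerals:
  143 contains 1×100 (C)
  43 contains 1×40 (XL)
  3 contains 3×1 (III)

CXLIII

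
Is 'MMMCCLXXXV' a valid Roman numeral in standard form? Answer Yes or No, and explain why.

'MMMCCLXXXV': Check the rules: uses only the symbols I, V, X, L, C, D, M; no symbol is repeated more than three times in a row; V, L and D each appear at most once; no smaller symbol precedes a larger one (values never increase from left to right). Value: M (1000) + M (1000) + M (1000) + C (100) + C (100) + L (50) + X (10) + X (10) + X (10) + V (5) = 3285. So it is a valid standard Roman numeral.

Yes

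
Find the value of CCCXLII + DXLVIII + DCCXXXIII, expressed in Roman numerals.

CCCXLII = 342, DXLVIII = 548, DCCXXXIII = 733
342 + 548 = 890
890 + 733 = 1623

MDCXXIII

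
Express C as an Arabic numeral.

C: C=100

100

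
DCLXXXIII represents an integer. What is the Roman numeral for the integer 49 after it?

DCLXXXIII = 683
683 + 49 = 732

DCCXXXII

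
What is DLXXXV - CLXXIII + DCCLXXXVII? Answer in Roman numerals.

DLXXXV = 585, CLXXIII = 173, DCCLXXXVII = 787
585 - 173 = 412
412 + 787 = 1199

MCXCIX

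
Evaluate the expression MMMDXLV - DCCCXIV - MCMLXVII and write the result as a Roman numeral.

MMMDXLV = 3545, DCCCXIV = 814, MCMLXVII = 1967
3545 - 814 = 2731
2731 - 1967 = 764

DCCLXIV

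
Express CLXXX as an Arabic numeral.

CLXXX: C=100, L=50, X=10, X=10, X=10
100 + 50 + 10 + 10 + 10 = 180

180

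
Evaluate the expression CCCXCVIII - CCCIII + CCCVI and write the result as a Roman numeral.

CCCXCVIII = 398, CCCIII = 303, CCCVI = 306
398 - 303 = 95
95 + 306 = 401

CDI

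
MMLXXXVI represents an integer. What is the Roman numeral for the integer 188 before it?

MMLXXXVI = 2086
2086 - 188 = 1898

MDCCCXCVIII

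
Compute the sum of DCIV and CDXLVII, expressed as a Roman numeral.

DCIV = 604
CDXLVII = 447
604 + 447 = 1051

MLI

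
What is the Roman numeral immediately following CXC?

CXC = 190, so the next integer is 190 + 1 = 191

CXCI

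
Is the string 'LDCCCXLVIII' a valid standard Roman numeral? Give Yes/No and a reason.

'LDCCCXLVIII': L should not appear more than once

No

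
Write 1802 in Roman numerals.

Convert 1802 to Roman numerals:
  1802 contains 1×1000 (M)
  802 contains 1×500 (D)
  302 contains 3×100 (CCC)
  2 contains 2×1 (II)

MDCCCII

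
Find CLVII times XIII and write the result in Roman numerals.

CLVII = 157
XIII = 13
157 × 13 = 2041

MMXLI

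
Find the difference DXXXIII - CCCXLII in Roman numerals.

DXXXIII = 533
CCCXLII = 342
533 - 342 = 191

CXCI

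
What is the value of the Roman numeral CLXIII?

CLXIII: C=100, L=50, X=10, I=1, I=1, I=1
100 + 50 + 10 + 1 + 1 + 1 = 163

163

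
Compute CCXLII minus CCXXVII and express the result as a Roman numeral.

CCXLII = 242
CCXXVII = 227
242 - 227 = 15

XV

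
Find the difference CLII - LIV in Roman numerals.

CLII = 152
LIV = 54
152 - 54 = 98

XCVIII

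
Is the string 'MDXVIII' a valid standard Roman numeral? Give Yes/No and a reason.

'MDXVIII': Check the rules: uses only the symbols I, V, X, L, C, D, M; no symbol is repeated more than three times in a row; V, L and D each appear at most once; no smaller symbol precedes a larger one (values never increase from left to right). Value: M (1000) + D (500) + X (10) + V (5) + I (1) + I (1) + I (1) = 1518. So it is a valid standard Roman numeral.

Yes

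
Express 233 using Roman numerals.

Convert 233 to Roman numerals:
  233 contains 2×100 (CC)
  33 contains 3×10 (XXX)
  3 contains 3×1 (III)

CCXXXIII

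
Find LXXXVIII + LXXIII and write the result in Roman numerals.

LXXXVIII = 88
LXXIII = 73
88 + 73 = 161

CLXI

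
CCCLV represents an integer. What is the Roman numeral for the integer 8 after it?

CCCLV = 355
355 + 8 = 363

CCCLXIII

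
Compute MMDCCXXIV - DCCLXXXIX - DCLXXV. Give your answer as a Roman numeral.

MMDCCXXIV = 2724, DCCLXXXIX = 789, DCLXXV = 675
2724 - 789 = 1935
1935 - 675 = 1260

MCCLX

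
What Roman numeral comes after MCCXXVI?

MCCXXVI = 1226; next is 1227

MCCXXVII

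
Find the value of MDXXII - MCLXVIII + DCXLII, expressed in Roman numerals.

MDXXII = 1522, MCLXVIII = 1168, DCXLII = 642
1522 - 1168 = 354
354 + 642 = 996

CMXCVI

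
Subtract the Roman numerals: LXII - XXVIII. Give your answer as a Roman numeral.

LXII = 62
XXVIII = 28
62 - 28 = 34

XXXIV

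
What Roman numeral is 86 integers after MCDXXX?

MCDXXX = 1430
1430 + 86 = 1516

MDXVI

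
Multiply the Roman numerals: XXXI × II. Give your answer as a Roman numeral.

XXXI = 31
II = 2
31 × 2 = 62

LXII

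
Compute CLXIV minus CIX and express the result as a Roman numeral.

CLXIV = 164
CIX = 109
164 - 109 = 55

LV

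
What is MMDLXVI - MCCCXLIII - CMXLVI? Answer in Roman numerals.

MMDLXVI = 2566, MCCCXLIII = 1343, CMXLVI = 946
2566 - 1343 = 1223
1223 - 946 = 277

CCLXXVII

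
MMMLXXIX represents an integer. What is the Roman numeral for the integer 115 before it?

MMMLXXIX = 3079
3079 - 115 = 2964

MMCMLXIV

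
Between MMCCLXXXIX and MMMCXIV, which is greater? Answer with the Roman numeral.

MMCCLXXXIX = 2289
MMMCXIV = 3114
3114 is larger

MMMCXIV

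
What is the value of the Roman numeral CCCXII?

CCCXII: C=100, C=100, C=100, X=10, I=1, I=1
100 + 100 + 100 + 10 + 1 + 1 = 312

312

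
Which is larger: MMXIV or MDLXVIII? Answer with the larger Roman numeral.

MMXIV = 2014
MDLXVIII = 1568
2014 is larger

MMXIV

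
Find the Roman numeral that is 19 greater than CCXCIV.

CCXCIV = 294
294 + 19 = 313

CCCXIII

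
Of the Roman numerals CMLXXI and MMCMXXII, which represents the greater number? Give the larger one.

CMLXXI = 971
MMCMXXII = 2922
2922 is larger

MMCMXXII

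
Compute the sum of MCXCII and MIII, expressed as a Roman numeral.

MCXCII = 1192
MIII = 1003
1192 + 1003 = 2195

MMCXCV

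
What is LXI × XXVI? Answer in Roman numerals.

LXI = 61
XXVI = 26
61 × 26 = 1586

MDLXXXVI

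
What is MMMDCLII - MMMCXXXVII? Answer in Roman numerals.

MMMDCLII = 3652
MMMCXXXVII = 3137
3652 - 3137 = 515

DXV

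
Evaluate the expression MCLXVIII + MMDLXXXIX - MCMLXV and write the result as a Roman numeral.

MCLXVIII = 1168, MMDLXXXIX = 2589, MCMLXV = 1965
1168 + 2589 = 3757
3757 - 1965 = 1792

MDCCXCII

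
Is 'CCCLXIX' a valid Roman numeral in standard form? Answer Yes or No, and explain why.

'CCCLXIX': Check the rules: uses only the symbols I, V, X, L, C, D, M; no symbol is repeated more than three times in a row; V, L and D each appear at most once; the only place a smaller symbol precedes a larger one is the allowed subtractive pair IX, the symbol right after such a pair (if any) is smaller than the pair's first symbol, and otherwise the values never increase from left to right. Value: C (100) + C (100) + C (100) + L (50) + X (10) + IX (9) = 369. So it is a valid standard Roman numeral.

Yes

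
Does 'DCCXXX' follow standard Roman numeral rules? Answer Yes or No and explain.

'DCCXXX': Check the rules: uses only the symbols I, V, X, L, C, D, M; no symbol is repeated more than three times in a row; V, L and D each appear at most once; no smaller symbol precedes a larger one (values never increase from left to right). Value: D (500) + C (100) + C (100) + X (10) + X (10) + X (10) = 730. So it is a valid standard Roman numeral.

Yes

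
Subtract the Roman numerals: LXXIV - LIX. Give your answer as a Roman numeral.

LXXIV = 74
LIX = 59
74 - 59 = 15

XV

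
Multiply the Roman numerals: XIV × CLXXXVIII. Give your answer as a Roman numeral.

XIV = 14
CLXXXVIII = 188
14 × 188 = 2632

MMDCXXXII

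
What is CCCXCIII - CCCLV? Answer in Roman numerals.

CCCXCIII = 393
CCCLV = 355
393 - 355 = 38

XXXVIII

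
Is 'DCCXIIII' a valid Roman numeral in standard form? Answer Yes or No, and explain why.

'DCCXIIII': More than 3 consecutive I's

No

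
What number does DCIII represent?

DCIII: D=500, C=100, I=1, I=1, I=1
500 + 100 + 1 + 1 + 1 = 603

603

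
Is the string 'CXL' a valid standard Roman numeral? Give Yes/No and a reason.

'CXL': Check the rules: uses only the symbols I, V, X, L, C, D, M; no symbol is repeated more than three times in a row; V, L and D each appear at most once; the only place a smaller symbol precedes a larger one is the allowed subtractive pair XL, the symbol right after such a pair (if any) is smaller than the pair's first symbol, and otherwise the values never increase from left to right. Value: C (100) + XL (40) = 140. So it is a valid standard Roman numeral.

Yes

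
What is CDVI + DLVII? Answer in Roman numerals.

CDVI = 406
DLVII = 557
406 + 557 = 963

CMLXIII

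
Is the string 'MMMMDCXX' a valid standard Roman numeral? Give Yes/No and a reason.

'MMMMDCXX': More than 3 consecutive M's

No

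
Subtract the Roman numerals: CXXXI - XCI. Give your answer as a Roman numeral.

CXXXI = 131
XCI = 91
131 - 91 = 40

XL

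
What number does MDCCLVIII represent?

MDCCLVIII: M=1000, D=500, C=100, C=100, L=50, V=5, I=1, I=1, I=1
1000 + 500 + 100 + 100 + 50 + 5 + 1 + 1 + 1 = 1758

1758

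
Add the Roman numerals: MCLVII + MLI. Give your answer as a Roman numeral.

MCLVII = 1157
MLI = 1051
1157 + 1051 = 2208

MMCCVIII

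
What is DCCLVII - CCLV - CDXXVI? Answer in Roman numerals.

DCCLVII = 757, CCLV = 255, CDXXVI = 426
757 - 255 = 502
502 - 426 = 76

LXXVI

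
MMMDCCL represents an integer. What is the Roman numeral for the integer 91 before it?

MMMDCCL = 3750
3750 - 91 = 3659

MMMDCLIX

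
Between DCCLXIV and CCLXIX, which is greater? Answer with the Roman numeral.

DCCLXIV = 764
CCLXIX = 269
764 is larger

DCCLXIV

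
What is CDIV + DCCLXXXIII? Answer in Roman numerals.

CDIV = 404
DCCLXXXIII = 783
404 + 783 = 1187

MCLXXXVII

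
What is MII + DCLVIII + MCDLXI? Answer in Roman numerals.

MII = 1002, DCLVIII = 658, MCDLXI = 1461
1002 + 658 = 1660
1660 + 1461 = 3121

MMMCXXI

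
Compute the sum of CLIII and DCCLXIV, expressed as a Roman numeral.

CLIII = 153
DCCLXIV = 764
153 + 764 = 917

CMXVII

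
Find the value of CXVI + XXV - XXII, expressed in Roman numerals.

CXVI = 116, XXV = 25, XXII = 22
116 + 25 = 141
141 - 22 = 119

CXIX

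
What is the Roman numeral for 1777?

Convert 1777 to Roman numerals:
  1777 contains 1×1000 (M)
  777 contains 1×500 (D)
  277 contains 2×100 (CC)
  77 contains 1×50 (L)
  27 contains 2×10 (XX)
  7 contains 1×5 (V)
  2 contains 2×1 (II)

MDCCLXXVII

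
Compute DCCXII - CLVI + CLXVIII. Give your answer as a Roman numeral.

DCCXII = 712, CLVI = 156, CLXVIII = 168
712 - 156 = 556
556 + 168 = 724

DCCXXIV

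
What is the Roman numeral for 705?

Convert 705 to Roman numerals:
  705 contains 1×500 (D)
  205 contains 2×100 (CC)
  5 contains 1×5 (V)

DCCV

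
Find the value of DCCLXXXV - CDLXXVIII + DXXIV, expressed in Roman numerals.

DCCLXXXV = 785, CDLXXVIII = 478, DXXIV = 524
785 - 478 = 307
307 + 524 = 831

DCCCXXXI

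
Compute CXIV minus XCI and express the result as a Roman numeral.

CXIV = 114
XCI = 91
114 - 91 = 23

XXIII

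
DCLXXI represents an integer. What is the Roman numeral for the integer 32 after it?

DCLXXI = 671
671 + 32 = 703

DCCIII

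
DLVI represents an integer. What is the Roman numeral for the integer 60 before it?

DLVI = 556
556 - 60 = 496

CDXCVI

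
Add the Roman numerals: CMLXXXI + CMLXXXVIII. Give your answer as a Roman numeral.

CMLXXXI = 981
CMLXXXVIII = 988
981 + 988 = 1969

MCMLXIX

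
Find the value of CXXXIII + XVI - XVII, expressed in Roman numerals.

CXXXIII = 133, XVI = 16, XVII = 17
133 + 16 = 149
149 - 17 = 132

CXXXII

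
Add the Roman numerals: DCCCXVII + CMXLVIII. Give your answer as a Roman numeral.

DCCCXVII = 817
CMXLVIII = 948
817 + 948 = 1765

MDCCLXV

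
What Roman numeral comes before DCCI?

DCCI = 701; previous is 700

DCC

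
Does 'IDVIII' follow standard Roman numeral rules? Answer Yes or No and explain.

'IDVIII': Invalid subtractive combination: ID

No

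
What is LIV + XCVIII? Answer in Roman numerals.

LIV = 54
XCVIII = 98
54 + 98 = 152

CLII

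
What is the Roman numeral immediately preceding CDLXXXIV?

CDLXXXIV = 484; previous is 483

CDLXXXIII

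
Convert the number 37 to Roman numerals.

Convert 37 to Roman numerals:
  37 contains 3×10 (XXX)
  7 contains 1×5 (V)
  2 contains 2×1 (II)

XXXVII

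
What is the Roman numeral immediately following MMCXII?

MMCXII = 2112; next is 2113

MMCXIII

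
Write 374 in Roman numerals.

Convert 374 to Roman numerals:
  374 contains 3×100 (CCC)
  74 contains 1×50 (L)
  24 contains 2×10 (XX)
  4 contains 1×4 (IV)

CCCLXXIV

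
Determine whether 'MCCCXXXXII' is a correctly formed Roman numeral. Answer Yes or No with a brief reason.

'MCCCXXXXII': More than 3 consecutive X's

No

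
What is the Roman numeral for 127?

Convert 127 to Roman numerals:
  127 contains 1×100 (C)
  27 contains 2×10 (XX)
  7 contains 1×5 (V)
  2 contains 2×1 (II)

CXXVII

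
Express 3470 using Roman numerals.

Convert 3470 to Roman numerals:
  3470 contains 3×1000 (MMM)
  470 contains 1×400 (CD)
  70 contains 1×50 (L)
  20 contains 2×10 (XX)

MMMCDLXX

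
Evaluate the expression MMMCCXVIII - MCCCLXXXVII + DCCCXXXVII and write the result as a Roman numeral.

MMMCCXVIII = 3218, MCCCLXXXVII = 1387, DCCCXXXVII = 837
3218 - 1387 = 1831
1831 + 837 = 2668

MMDCLXVIII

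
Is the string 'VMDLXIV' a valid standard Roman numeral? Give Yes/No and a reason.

'VMDLXIV': V should not appear more than once

No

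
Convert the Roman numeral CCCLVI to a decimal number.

CCCLVI: C=100, C=100, C=100, L=50, V=5, I=1
100 + 100 + 100 + 50 + 5 + 1 = 356

356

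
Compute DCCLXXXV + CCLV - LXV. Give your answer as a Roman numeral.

DCCLXXXV = 785, CCLV = 255, LXV = 65
785 + 255 = 1040
1040 - 65 = 975

CMLXXV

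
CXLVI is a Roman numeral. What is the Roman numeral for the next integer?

CXLVI = 146, so the next integer is 146 + 1 = 147

CXLVII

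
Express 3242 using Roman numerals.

Convert 3242 to Roman numerals:
  3242 contains 3×1000 (MMM)
  242 contains 2×100 (CC)
  42 contains 1×40 (XL)
  2 contains 2×1 (II)

MMMCCXLII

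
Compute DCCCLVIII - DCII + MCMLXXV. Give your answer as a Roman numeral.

DCCCLVIII = 858, DCII = 602, MCMLXXV = 1975
858 - 602 = 256
256 + 1975 = 2231

MMCCXXXI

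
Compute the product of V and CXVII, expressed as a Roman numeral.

V = 5
CXVII = 117
5 × 117 = 585

DLXXXV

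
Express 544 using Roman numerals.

Convert 544 to Roman numerals:
  544 contains 1×500 (D)
  44 contains 1×40 (XL)
  4 contains 1×4 (IV)

DXLIV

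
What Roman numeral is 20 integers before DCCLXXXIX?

DCCLXXXIX = 789
789 - 20 = 769

DCCLXIX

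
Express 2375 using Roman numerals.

Convert 2375 to Roman numerals:
  2375 contains 2×1000 (MM)
  375 contains 3×100 (CCC)
  75 contains 1×50 (L)
  25 contains 2×10 (XX)
  5 contains 1×5 (V)

MMCCCLXXV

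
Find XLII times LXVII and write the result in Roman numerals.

XLII = 42
LXVII = 67
42 × 67 = 2814

MMDCCCXIV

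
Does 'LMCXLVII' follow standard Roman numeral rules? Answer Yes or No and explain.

'LMCXLVII': L should not appear more than once

No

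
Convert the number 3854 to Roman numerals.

Convert 3854 to Roman numerals:
  3854 contains 3×1000 (MMM)
  854 contains 1×500 (D)
  354 contains 3×100 (CCC)
  54 contains 1×50 (L)
  4 contains 1×4 (IV)

MMMDCCCLIV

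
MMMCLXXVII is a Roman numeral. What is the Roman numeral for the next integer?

MMMCLXXVII = 3177, so the next integer is 3177 + 1 = 3178

MMMCLXXVIII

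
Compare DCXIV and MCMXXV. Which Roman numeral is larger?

DCXIV = 614
MCMXXV = 1925
1925 is larger

MCMXXV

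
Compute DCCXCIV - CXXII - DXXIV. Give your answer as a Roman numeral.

DCCXCIV = 794, CXXII = 122, DXXIV = 524
794 - 122 = 672
672 - 524 = 148

CXLVIII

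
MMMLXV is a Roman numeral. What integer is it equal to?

MMMLXV: M=1000, M=1000, M=1000, L=50, X=10, V=5
1000 + 1000 + 1000 + 50 + 10 + 5 = 3065

3065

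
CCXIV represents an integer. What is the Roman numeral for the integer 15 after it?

CCXIV = 214
214 + 15 = 229

CCXXIX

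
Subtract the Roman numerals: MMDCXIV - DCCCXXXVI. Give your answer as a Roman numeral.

MMDCXIV = 2614
DCCCXXXVI = 836
2614 - 836 = 1778

MDCCLXXVIII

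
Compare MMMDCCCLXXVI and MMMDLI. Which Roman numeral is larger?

MMMDCCCLXXVI = 3876
MMMDLI = 3551
3876 is larger

MMMDCCCLXXVI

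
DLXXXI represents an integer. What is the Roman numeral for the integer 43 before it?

DLXXXI = 581
581 - 43 = 538

DXXXVIII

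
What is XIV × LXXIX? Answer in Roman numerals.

XIV = 14
LXXIX = 79
14 × 79 = 1106

MCVI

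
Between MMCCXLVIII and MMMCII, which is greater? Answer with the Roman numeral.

MMCCXLVIII = 2248
MMMCII = 3102
3102 is larger

MMMCII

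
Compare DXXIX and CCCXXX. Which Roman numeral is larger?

DXXIX = 529
CCCXXX = 330
529 is larger

DXXIX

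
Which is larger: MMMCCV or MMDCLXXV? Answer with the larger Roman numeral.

MMMCCV = 3205
MMDCLXXV = 2675
3205 is larger

MMMCCV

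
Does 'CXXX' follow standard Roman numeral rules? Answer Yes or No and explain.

'CXXX': Check the rules: uses only the symbols I, V, X, L, C, D, M; no symbol is repeated more than three times in a row; V, L and D each appear at most once; no smaller symbol precedes a larger one (values never increase from left to right). Value: C (100) + X (10) + X (10) + X (10) = 130. So it is a valid standard Roman numeral.

Yes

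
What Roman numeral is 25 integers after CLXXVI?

CLXXVI = 176
176 + 25 = 201

CCI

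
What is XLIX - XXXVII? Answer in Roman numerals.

XLIX = 49
XXXVII = 37
49 - 37 = 12

XII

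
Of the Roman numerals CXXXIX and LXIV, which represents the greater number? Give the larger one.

CXXXIX = 139
LXIV = 64
139 is larger

CXXXIX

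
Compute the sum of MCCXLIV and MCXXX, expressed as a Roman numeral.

MCCXLIV = 1244
MCXXX = 1130
1244 + 1130 = 2374

MMCCCLXXIV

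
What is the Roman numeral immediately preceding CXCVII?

CXCVII = 197; previous is 196

CXCVI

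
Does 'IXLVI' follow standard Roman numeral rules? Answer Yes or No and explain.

'IXLVI': I (position 1) comes before the larger symbol L (position 3) without being directly in front of it as a subtractive pair; apart from IV, IX, XL, XC, CD and CM, symbols must go from largest to smallest

No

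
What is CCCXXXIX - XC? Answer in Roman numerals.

CCCXXXIX = 339
XC = 90
339 - 90 = 249

CCXLIX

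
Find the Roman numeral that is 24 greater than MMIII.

MMIII = 2003
2003 + 24 = 2027

MMXXVII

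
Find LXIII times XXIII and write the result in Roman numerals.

LXIII = 63
XXIII = 23
63 × 23 = 1449

MCDXLIX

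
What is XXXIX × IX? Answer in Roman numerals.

XXXIX = 39
IX = 9
39 × 9 = 351

CCCLI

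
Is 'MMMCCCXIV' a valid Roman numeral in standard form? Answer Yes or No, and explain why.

'MMMCCCXIV': Check the rules: uses only the symbols I, V, X, L, C, D, M; no symbol is repeated more than three times in a row; V, L and D each appear at most once; the only place a smaller symbol precedes a larger one is the allowed subtractive pair IV, the symbol right after such a pair (if any) is smaller than the pair's first symbol, and otherwise the values never increase from left to right. Value: M (1000) + M (1000) + M (1000) + C (100) + C (100) + C (100) + X (10) + IV (4) = 3314. So it is a valid standard Roman numeral.

Yes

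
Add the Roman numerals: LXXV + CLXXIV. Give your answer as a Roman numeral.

LXXV = 75
CLXXIV = 174
75 + 174 = 249

CCXLIX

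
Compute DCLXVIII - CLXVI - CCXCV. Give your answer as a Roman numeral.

DCLXVIII = 668, CLXVI = 166, CCXCV = 295
668 - 166 = 502
502 - 295 = 207

CCVII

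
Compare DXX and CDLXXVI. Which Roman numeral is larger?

DXX = 520
CDLXXVI = 476
520 is larger

DXX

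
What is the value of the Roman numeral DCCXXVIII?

DCCXXVIII: D=500, C=100, C=100, X=10, X=10, V=5, I=1, I=1, I=1
500 + 100 + 100 + 10 + 10 + 5 + 1 + 1 + 1 = 728

728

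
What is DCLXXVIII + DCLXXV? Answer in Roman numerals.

DCLXXVIII = 678
DCLXXV = 675
678 + 675 = 1353

MCCCLIII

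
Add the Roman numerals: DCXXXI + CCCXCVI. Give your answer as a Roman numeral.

DCXXXI = 631
CCCXCVI = 396
631 + 396 = 1027

MXXVII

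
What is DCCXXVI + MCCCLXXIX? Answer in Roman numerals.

DCCXXVI = 726
MCCCLXXIX = 1379
726 + 1379 = 2105

MMCV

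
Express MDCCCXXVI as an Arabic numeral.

MDCCCXXVI: M=1000, D=500, C=100, C=100, C=100, X=10, X=10, V=5, I=1
1000 + 500 + 100 + 100 + 100 + 10 + 10 + 5 + 1 = 1826

1826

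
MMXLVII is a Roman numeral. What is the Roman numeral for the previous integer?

MMXLVII = 2047; previous is 2046

MMXLVI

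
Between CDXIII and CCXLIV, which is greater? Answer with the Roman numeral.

CDXIII = 413
CCXLIV = 244
413 is larger

CDXIII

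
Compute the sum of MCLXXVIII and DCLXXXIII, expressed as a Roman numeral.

MCLXXVIII = 1178
DCLXXXIII = 683
1178 + 683 = 1861

MDCCCLXI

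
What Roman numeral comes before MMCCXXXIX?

MMCCXXXIX = 2239; previous is 2238

MMCCXXXVIII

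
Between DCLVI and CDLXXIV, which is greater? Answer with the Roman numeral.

DCLVI = 656
CDLXXIV = 474
656 is larger

DCLVI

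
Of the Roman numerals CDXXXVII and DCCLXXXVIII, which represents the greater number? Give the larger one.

CDXXXVII = 437
DCCLXXXVIII = 788
788 is larger

DCCLXXXVIII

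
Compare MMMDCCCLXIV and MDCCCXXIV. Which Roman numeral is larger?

MMMDCCCLXIV = 3864
MDCCCXXIV = 1824
3864 is larger

MMMDCCCLXIV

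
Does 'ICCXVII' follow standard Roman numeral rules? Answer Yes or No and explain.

'ICCXVII': Invalid subtractive combination: IC

No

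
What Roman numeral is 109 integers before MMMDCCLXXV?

MMMDCCLXXV = 3775
3775 - 109 = 3666

MMMDCLXVI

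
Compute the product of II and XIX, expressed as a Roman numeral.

II = 2
XIX = 19
2 × 19 = 38

XXXVIII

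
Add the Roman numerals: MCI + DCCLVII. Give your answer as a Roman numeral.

MCI = 1101
DCCLVII = 757
1101 + 757 = 1858

MDCCCLVIII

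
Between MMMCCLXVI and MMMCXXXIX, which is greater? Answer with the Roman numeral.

MMMCCLXVI = 3266
MMMCXXXIX = 3139
3266 is larger

MMMCCLXVI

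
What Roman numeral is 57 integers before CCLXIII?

CCLXIII = 263
263 - 57 = 206

CCVI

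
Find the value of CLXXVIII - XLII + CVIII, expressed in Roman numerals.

CLXXVIII = 178, XLII = 42, CVIII = 108
178 - 42 = 136
136 + 108 = 244

CCXLIV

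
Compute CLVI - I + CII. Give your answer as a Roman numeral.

CLVI = 156, I = 1, CII = 102
156 - 1 = 155
155 + 102 = 257

CCLVII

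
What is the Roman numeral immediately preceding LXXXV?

LXXXV = 85, so the previous integer is 85 - 1 = 84

LXXXIV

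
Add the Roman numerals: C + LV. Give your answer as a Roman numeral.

C = 100
LV = 55
100 + 55 = 155

CLV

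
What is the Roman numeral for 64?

Convert 64 to Roman numerals:
  64 contains 1×50 (L)
  14 contains 1×10 (X)
  4 contains 1×4 (IV)

LXIV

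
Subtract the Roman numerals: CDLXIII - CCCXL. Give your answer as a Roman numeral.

CDLXIII = 463
CCCXL = 340
463 - 340 = 123

CXXIII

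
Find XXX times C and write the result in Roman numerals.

XXX = 30
C = 100
30 × 100 = 3000

MMM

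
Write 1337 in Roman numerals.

Convert 1337 to Roman numerals:
  1337 contains 1×1000 (M)
  337 contains 3×100 (CCC)
  37 contains 3×10 (XXX)
  7 contains 1×5 (V)
  2 contains 2×1 (II)

MCCCXXXVII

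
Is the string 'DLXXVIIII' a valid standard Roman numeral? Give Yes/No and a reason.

'DLXXVIIII': More than 3 consecutive I's

No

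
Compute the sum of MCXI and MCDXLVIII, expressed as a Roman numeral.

MCXI = 1111
MCDXLVIII = 1448
1111 + 1448 = 2559

MMDLIX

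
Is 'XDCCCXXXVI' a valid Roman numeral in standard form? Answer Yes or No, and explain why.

'XDCCCXXXVI': Invalid subtractive combination: XD

No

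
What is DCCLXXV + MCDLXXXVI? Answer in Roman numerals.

DCCLXXV = 775
MCDLXXXVI = 1486
775 + 1486 = 2261

MMCCLXI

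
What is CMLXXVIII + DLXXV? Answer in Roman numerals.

CMLXXVIII = 978
DLXXV = 575
978 + 575 = 1553

MDLIII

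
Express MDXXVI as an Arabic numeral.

MDXXVI: M=1000, D=500, X=10, X=10, V=5, I=1
1000 + 500 + 10 + 10 + 5 + 1 = 1526

1526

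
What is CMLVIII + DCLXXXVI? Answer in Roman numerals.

CMLVIII = 958
DCLXXXVI = 686
958 + 686 = 1644

MDCXLIV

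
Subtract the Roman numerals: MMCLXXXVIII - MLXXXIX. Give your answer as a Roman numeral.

MMCLXXXVIII = 2188
MLXXXIX = 1089
2188 - 1089 = 1099

MXCIX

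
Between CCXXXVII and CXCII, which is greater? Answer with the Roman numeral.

CCXXXVII = 237
CXCII = 192
237 is larger

CCXXXVII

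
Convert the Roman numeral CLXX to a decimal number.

CLXX: C=100, L=50, X=10, X=10
100 + 50 + 10 + 10 = 170

170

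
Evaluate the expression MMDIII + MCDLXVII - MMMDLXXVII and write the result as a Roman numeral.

MMDIII = 2503, MCDLXVII = 1467, MMMDLXXVII = 3577
2503 + 1467 = 3970
3970 - 3577 = 393

CCCXCIII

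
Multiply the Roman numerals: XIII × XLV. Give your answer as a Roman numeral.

XIII = 13
XLV = 45
13 × 45 = 585

DLXXXV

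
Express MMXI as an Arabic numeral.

MMXI: M=1000, M=1000, X=10, I=1
1000 + 1000 + 10 + 1 = 2011

2011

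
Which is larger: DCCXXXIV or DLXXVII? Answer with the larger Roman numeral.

DCCXXXIV = 734
DLXXVII = 577
734 is larger

DCCXXXIV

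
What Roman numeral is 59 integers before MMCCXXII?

MMCCXXII = 2222
2222 - 59 = 2163

MMCLXIII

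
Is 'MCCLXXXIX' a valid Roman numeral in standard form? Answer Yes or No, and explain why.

'MCCLXXXIX': Check the rules: uses only the symbols I, V, X, L, C, D, M; no symbol is repeated more than three times in a row; V, L and D each appear at most once; the only place a smaller symbol precedes a larger one is the allowed subtractive pair IX, the symbol right after such a pair (if any) is smaller than the pair's first symbol, and otherwise the values never increase from left to right. Value: M (1000) + C (100) + C (100) + L (50) + X (10) + X (10) + X (10) + IX (9) = 1289. So it is a valid standard Roman numeral.

Yes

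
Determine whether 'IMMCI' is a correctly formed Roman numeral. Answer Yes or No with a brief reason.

'IMMCI': Invalid subtractive combination: IM

No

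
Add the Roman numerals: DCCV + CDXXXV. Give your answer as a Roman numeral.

DCCV = 705
CDXXXV = 435
705 + 435 = 1140

MCXL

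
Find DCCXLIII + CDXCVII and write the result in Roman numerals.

DCCXLIII = 743
CDXCVII = 497
743 + 497 = 1240

MCCXL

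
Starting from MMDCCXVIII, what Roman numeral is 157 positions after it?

MMDCCXVIII = 2718
2718 + 157 = 2875

MMDCCCLXXV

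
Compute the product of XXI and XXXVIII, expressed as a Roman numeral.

XXI = 21
XXXVIII = 38
21 × 38 = 798

DCCXCVIII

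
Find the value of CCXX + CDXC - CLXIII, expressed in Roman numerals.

CCXX = 220, CDXC = 490, CLXIII = 163
220 + 490 = 710
710 - 163 = 547

DXLVII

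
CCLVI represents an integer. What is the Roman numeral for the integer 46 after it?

CCLVI = 256
256 + 46 = 302

CCCII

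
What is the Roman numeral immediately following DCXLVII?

DCXLVII = 647, so the next integer is 647 + 1 = 648

DCXLVIII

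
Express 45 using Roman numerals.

Convert 45 to Roman numerals:
  45 contains 1×40 (XL)
  5 contains 1×5 (V)

XLV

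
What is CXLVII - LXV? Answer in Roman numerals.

CXLVII = 147
LXV = 65
147 - 65 = 82

LXXXII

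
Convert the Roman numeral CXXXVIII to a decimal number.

CXXXVIII: C=100, X=10, X=10, X=10, V=5, I=1, I=1, I=1
100 + 10 + 10 + 10 + 5 + 1 + 1 + 1 = 138

138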